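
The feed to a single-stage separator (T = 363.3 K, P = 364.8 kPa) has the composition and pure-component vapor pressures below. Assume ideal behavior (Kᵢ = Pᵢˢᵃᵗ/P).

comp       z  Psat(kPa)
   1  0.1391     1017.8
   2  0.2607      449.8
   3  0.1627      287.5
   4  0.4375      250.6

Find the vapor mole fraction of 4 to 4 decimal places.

Raoult's law: Kᵢ = Pᵢˢᵃᵗ/P = Pᵢˢᵃᵗ/364.8.
  K_1 = 1017.8/364.8 = 2.790022, K_2 = 449.8/364.8 = 1.233004, K_3 = 287.5/364.8 = 0.788103, K_4 = 250.6/364.8 = 0.686952
Material balance + equilibrium reduce to Σ zᵢ(Kᵢ−1)/(1+ψ(Kᵢ−1)) = 0.
Feasibility: ΣzᵢKᵢ = 1.1383, Σzᵢ/Kᵢ = 1.1046 — both > 1, two phases present.
Newton iteration, ψ⁰ = 0.5:
  ψ = 0.5000: g = -0.01514, g' = -0.2049 → ψ = 0.4261
  ψ = 0.4261: g = 0.00057, g' = -0.2211 → ψ = 0.4287
Converged at ψ = 0.4287.
Compositions from xᵢ = zᵢ/(1+ψ(Kᵢ−1)), yᵢ = Kᵢxᵢ:
  1: x = 0.0787, y = 0.2196
  2: x = 0.2370, y = 0.2923
  3: x = 0.1790, y = 0.1410
  4: x = 0.5053, y = 0.3471

y_4 = 0.3471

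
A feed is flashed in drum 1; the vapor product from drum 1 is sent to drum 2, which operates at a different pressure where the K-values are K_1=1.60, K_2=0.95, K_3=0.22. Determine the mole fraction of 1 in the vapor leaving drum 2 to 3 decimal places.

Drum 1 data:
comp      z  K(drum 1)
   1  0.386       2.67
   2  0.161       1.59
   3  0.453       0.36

Drum 1:
Let ψ₁ = V/F and solve Σ zᵢ(Kᵢ−1)/(1+ψ₁(Kᵢ−1)) = 0.
g(0) = ΣzᵢKᵢ − 1 = 0.450 and g(1) = 1 − Σzᵢ/Kᵢ = -0.504, so a root lies in (0, 1).
Newton iteration, ψ₁⁰ = 0.5:
  ψ₁ = 0.500: g = -0.0017, g' = -0.754 → ψ₁ = 0.498
Converged at ψ₁ = 0.498.
Drum-1 compositions:
  1: x = 0.211, y = 0.563
  2: x = 0.124, y = 0.198
  3: x = 0.665, y = 0.239
Drum-2 feed = drum-1 vapor: z₂ = (0.5628, 0.1979, 0.2393).
Drum 2:
Rachford–Rice: g(ψ₂) = Σ zᵢ(Kᵢ−1)/(1+ψ₂(Kᵢ−1)) = 0.
Check two-phase: ΣzᵢKᵢ = 1.141 > 1 and Σzᵢ/Kᵢ = 1.648 > 1, so g(0) = 0.141 > 0 and g(1) = -0.648 < 0.
Newton–Raphson from ψ₂ = 0.49:
  ψ₂ = 0.490: g = -0.0513, g' = -0.503 → ψ₂ = 0.388
  ψ₂ = 0.388: g = -0.0038, g' = -0.433 → ψ₂ = 0.379
Converged at ψ₂ = 0.379.
  1: x = 0.459, y = 0.734
  2: x = 0.202, y = 0.192
  3: x = 0.340, y = 0.075

y_1 (drum 2) = 0.734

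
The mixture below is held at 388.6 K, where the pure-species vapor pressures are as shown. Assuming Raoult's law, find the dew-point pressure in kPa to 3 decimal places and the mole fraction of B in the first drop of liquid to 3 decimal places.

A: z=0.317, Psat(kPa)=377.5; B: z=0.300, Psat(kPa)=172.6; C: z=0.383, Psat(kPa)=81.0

At the dew point ψ → 1, so Σzᵢ/Kᵢ = 1 with Kᵢ = Pᵢˢᵃᵗ/P ⇒ 1/P = Σzᵢ/Pᵢˢᵃᵗ.
1/P = 0.317/377.5 + 0.300/172.6 + 0.383/81.0 = 0.007306 ⇒ P = 136.869 kPa
xᵢ = zᵢP/Pᵢˢᵃᵗ ⇒ x_B = 0.300·136.869/172.6 = 0.238

Pdew = 136.869 kPa, x_B = 0.238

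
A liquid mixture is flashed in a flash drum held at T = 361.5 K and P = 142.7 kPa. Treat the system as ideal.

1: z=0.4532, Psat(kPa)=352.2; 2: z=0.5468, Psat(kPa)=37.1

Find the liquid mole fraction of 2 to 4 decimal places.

Raoult's law: Kᵢ = Pᵢˢᵃᵗ/P = Pᵢˢᵃᵗ/142.7.
  K_1 = 352.2/142.7 = 2.468115, K_2 = 37.1/142.7 = 0.259986
Let β = V/F and solve Σ zᵢ(Kᵢ−1)/(1+β(Kᵢ−1)) = 0.
Check two-phase: ΣzᵢKᵢ = 1.2607 > 1 and Σzᵢ/Kᵢ = 2.2868 > 1, so g(0) = 0.2607 > 0 and g(1) = -1.2868 < 0.
Binary case is linear: z₁(K₁−1)(1+β(K₂−1)) + z₂(K₂−1)(1+β(K₁−1)) = 0
⇒ β = [z₁(K₁−1)+z₂(K₂−1)] / [−(K₁−1)(K₂−1)] = 0.26071/1.08643 = 0.2400
Compositions from xᵢ = zᵢ/(1+β(Kᵢ−1)), yᵢ = Kᵢxᵢ:
  1: x = 0.3351, y = 0.8271
  2: x = 0.6649, y = 0.1729

x_2 = 0.6649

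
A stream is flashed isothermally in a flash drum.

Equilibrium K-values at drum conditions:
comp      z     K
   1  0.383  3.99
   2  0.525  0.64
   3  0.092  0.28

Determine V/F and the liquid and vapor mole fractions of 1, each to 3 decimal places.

Rachford–Rice: g(V/F) = Σ zᵢ(Kᵢ−1)/(1+V/F(Kᵢ−1)) = 0.
g(0) = ΣzᵢKᵢ − 1 = 0.890 and g(1) = 1 − Σzᵢ/Kᵢ = -0.245, so a root lies in (0, 1).
Newton–Raphson from V/F = 0.49:
  V/F = 0.490: g = 0.1327, g' = -0.778 → V/F = 0.661
  V/F = 0.661: g = 0.0106, g' = -0.677 → V/F = 0.676
Converged at V/F = 0.676.
Compositions from xᵢ = zᵢ/(1+V/F(Kᵢ−1)), yᵢ = Kᵢxᵢ:
  1: x = 0.127, y = 0.506
  2: x = 0.694, y = 0.444
  3: x = 0.179, y = 0.050

V/F = 0.676, x_1 = 0.127, y_1 = 0.506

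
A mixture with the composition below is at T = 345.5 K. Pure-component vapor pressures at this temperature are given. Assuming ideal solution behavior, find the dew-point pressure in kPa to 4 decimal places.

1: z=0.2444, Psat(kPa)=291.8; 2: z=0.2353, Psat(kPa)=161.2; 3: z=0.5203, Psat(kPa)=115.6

Pdew = 147.0999 kPa

At the dew point ψ → 1, so Σzᵢ/Kᵢ = 1 with Kᵢ = Pᵢˢᵃᵗ/P ⇒ 1/P = Σzᵢ/Pᵢˢᵃᵗ.
1/P = 0.2444/291.8 + 0.2353/161.2 + 0.5203/115.6 = 0.0067981 ⇒ P = 147.0999 kPa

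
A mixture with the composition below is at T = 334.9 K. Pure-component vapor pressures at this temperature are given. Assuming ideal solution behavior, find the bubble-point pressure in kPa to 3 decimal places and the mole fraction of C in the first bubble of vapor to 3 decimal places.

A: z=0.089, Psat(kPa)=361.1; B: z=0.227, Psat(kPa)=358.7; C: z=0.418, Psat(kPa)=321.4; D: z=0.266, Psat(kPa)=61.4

At the bubble point ψ → 0, so ΣzᵢKᵢ = 1 with Kᵢ = Pᵢˢᵃᵗ/P ⇒ P = ΣzᵢPᵢˢᵃᵗ.
P = 0.089·361.1 + 0.227·358.7 + 0.418·321.4 + 0.266·61.4 = 264.240 kPa
yᵢ = zᵢPᵢˢᵃᵗ/P ⇒ y_C = 0.418·321.4/264.240 = 0.508

Pbub = 264.240 kPa, y_C = 0.508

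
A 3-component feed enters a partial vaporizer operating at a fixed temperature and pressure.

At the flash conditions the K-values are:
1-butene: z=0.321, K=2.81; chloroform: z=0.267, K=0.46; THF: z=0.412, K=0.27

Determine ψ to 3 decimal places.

Newton–Raphson from ψ = 0.58:
  ψ = 0.580: g = -0.4481, g' = -1.076 → ψ = 0.163
  ψ = 0.163: g = -0.0513, g' = -1.003 → ψ = 0.112
  ψ = 0.112: g = 0.0017, g' = -1.075 → ψ = 0.114
Converged at ψ = 0.114.

ψ = 0.114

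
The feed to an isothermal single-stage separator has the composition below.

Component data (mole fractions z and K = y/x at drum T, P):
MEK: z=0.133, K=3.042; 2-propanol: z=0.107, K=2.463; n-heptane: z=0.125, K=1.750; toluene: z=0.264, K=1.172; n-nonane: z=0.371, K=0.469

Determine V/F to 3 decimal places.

V/F = 0.650

Newton iteration, V/F⁰ = 0.57:
  V/F = 0.570: g = 0.0354, g' = -0.443 → V/F = 0.650
Converged at V/F = 0.650.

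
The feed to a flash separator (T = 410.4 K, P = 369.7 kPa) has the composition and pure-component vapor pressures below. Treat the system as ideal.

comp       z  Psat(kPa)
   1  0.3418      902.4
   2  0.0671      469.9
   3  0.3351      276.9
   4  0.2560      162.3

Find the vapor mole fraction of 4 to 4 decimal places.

Raoult's law: Kᵢ = Pᵢˢᵃᵗ/P = Pᵢˢᵃᵗ/369.7.
  K_1 = 902.4/369.7 = 2.440898, K_2 = 469.9/369.7 = 1.271031, K_3 = 276.9/369.7 = 0.748986, K_4 = 162.3/369.7 = 0.439005
Material balance + equilibrium reduce to Σ zᵢ(Kᵢ−1)/(1+β(Kᵢ−1)) = 0.
Feasibility: ΣzᵢKᵢ = 1.2830, Σzᵢ/Kᵢ = 1.2234 — both > 1, two phases present.
Newton–Raphson from β = 0.5:
  β = 0.5000: g = 0.00649, g' = -0.4268 → β = 0.5152
Converged at β = 0.5152.
Compositions from xᵢ = zᵢ/(1+β(Kᵢ−1)), yᵢ = Kᵢxᵢ:
  1: x = 0.1962, y = 0.4788
  2: x = 0.0589, y = 0.0748
  3: x = 0.3849, y = 0.2883
  4: x = 0.3601, y = 0.1581

y_4 = 0.1581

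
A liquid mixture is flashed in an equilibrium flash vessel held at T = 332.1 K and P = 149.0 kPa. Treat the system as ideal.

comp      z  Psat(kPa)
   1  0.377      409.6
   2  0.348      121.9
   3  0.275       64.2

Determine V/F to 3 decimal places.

V/F = 0.626

Raoult's law: Kᵢ = Pᵢˢᵃᵗ/P = Pᵢˢᵃᵗ/149.0.
  K_1 = 409.6/149.0 = 2.74899, K_2 = 121.9/149.0 = 0.81812, K_3 = 64.2/149.0 = 0.43087
Newton–Raphson from V/F = 0.59:
  V/F = 0.590: g = 0.0180, g' = -0.496 → V/F = 0.626
Converged at V/F = 0.626.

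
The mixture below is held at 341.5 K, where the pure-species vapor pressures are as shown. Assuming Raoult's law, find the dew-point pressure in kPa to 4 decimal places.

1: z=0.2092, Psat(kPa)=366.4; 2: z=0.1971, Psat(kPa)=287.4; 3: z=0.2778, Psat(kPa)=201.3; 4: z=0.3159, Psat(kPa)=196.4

At the dew point ψ → 1, so Σzᵢ/Kᵢ = 1 with Kᵢ = Pᵢˢᵃᵗ/P ⇒ 1/P = Σzᵢ/Pᵢˢᵃᵗ.
1/P = 0.2092/366.4 + 0.1971/287.4 + 0.2778/201.3 + 0.3159/196.4 = 0.0042452 ⇒ P = 235.5576 kPa

Pdew = 235.5576 kPa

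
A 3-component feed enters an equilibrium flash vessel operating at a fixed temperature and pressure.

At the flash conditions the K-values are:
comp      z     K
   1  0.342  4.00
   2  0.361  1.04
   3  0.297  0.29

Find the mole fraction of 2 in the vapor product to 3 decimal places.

y_2 = 0.366

Rachford–Rice: g(β) = Σ zᵢ(Kᵢ−1)/(1+β(Kᵢ−1)) = 0.
Feasibility: ΣzᵢKᵢ = 1.830, Σzᵢ/Kᵢ = 1.457 — both > 1, two phases present.
Newton–Raphson from β = 0.33:
  β = 0.330: g = 0.2544, g' = -1.033 → β = 0.576
  β = 0.576: g = 0.0332, g' = -0.843 → β = 0.616
  β = 0.616: g = -0.0002, g' = -0.853 → β = 0.615
Converged at β = 0.615.
Compositions from xᵢ = zᵢ/(1+β(Kᵢ−1)), yᵢ = Kᵢxᵢ:
  1: x = 0.120, y = 0.481
  2: x = 0.352, y = 0.366
  3: x = 0.528, y = 0.153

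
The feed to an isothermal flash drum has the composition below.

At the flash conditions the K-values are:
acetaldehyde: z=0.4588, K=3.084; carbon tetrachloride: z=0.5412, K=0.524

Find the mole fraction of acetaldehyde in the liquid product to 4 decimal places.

Material balance + equilibrium reduce to Σ zᵢ(Kᵢ−1)/(1+ψ(Kᵢ−1)) = 0.
Check two-phase: ΣzᵢKᵢ = 1.6985 > 1 and Σzᵢ/Kᵢ = 1.1816 > 1, so g(0) = 0.6985 > 0 and g(1) = -0.1816 < 0.
Newton iteration, ψ⁰ = 0.5:
  ψ = 0.5000: g = 0.13016, g' = -0.6891 → ψ = 0.6889
  ψ = 0.6889: g = 0.00925, g' = -0.6074 → ψ = 0.7041
  ψ = 0.7041: g = 0.00002, g' = -0.6047 → ψ = 0.7042
Converged at ψ = 0.7042.
Compositions from xᵢ = zᵢ/(1+ψ(Kᵢ−1)), yᵢ = Kᵢxᵢ:
  acetaldehyde: x = 0.1859, y = 0.5734
  carbon tetrachloride: x = 0.8141, y = 0.4266

x_acetaldehyde = 0.1859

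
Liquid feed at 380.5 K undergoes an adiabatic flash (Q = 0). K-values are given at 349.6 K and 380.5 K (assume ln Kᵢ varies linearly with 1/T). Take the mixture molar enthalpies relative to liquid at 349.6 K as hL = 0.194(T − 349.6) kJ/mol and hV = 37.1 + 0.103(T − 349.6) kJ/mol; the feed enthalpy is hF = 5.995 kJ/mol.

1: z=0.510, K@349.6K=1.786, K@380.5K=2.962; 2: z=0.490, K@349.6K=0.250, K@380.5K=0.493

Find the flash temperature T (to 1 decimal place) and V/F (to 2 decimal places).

Adiabatic flash: solve Rachford–Rice at each trial T, then check hF = ψ·hV(T) + (1−ψ)·hL(T).
  T = 349.6 K: K = (1.786, 0.250), RR gives ψ = 0.057, H_out = 2.100 kJ/mol
  T = 380.5 K: K = (2.962, 0.493), RR gives ψ = 0.756, H_out = 31.922 kJ/mol
  T = 365.1 K: K = (2.327, 0.357), RR gives ψ = 0.423, H_out = 18.113 kJ/mol
  T = 357.4 K: K = (2.046, 0.300), RR gives ψ = 0.260, H_out = 10.982 kJ/mol
  T = 353.5 K: K = (1.913, 0.274), RR gives ψ = 0.166, H_out = 6.855 kJ/mol
  T = 351.6 K: K = (1.850, 0.262), RR gives ψ = 0.115, H_out = 4.635 kJ/mol
  T = 352.6 K: K = (1.883, 0.268), RR gives ψ = 0.142, H_out = 5.824 kJ/mol
Linear interpolation between T = 352.6 (H_out = 5.824) and T = 353.5 (H_out = 6.855) on hF = 5.995 gives T ≈ 352.7 K, at which ψ = 0.15.

T = 352.7 K, V/F = 0.15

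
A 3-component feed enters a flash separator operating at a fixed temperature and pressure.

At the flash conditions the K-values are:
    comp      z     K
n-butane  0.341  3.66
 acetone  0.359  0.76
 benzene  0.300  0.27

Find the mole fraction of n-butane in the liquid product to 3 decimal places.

x_n-butane = 0.157

Newton iteration, ψ⁰ = 0.46:
  ψ = 0.460: g = -0.0186, g' = -0.876 → ψ = 0.439
Converged at ψ = 0.439.
Compositions from xᵢ = zᵢ/(1+ψ(Kᵢ−1)), yᵢ = Kᵢxᵢ:
  n-butane: x = 0.157, y = 0.576
  acetone: x = 0.401, y = 0.305
  benzene: x = 0.441, y = 0.119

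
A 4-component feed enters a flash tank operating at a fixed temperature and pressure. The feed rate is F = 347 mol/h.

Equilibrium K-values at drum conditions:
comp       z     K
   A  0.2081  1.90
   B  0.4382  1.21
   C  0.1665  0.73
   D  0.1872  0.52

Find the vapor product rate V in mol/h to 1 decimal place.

V = 250.7 mol/h

Material balance + equilibrium reduce to Σ zᵢ(Kᵢ−1)/(1+β(Kᵢ−1)) = 0.
g(0) = ΣzᵢKᵢ − 1 = 0.1445 and g(1) = 1 − Σzᵢ/Kᵢ = -0.0598, so a root lies in (0, 1).
Iterate (Newton) starting at β = 0.38:
  β = 0.3800: g = 0.06478, g' = -0.1898 → β = 0.7214
  β = 0.7214: g = 0.00019, g' = -0.1962 → β = 0.7224
Converged at β = 0.7224.
Then V = β·F = 0.7224·347 = 250.7 mol/h and L = F − V = 96.3 mol/h.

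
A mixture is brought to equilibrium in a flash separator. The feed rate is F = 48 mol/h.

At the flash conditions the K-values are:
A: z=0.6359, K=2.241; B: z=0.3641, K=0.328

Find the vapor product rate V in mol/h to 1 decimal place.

Newton iteration, β⁰ = 0.33:
  β = 0.3300: g = 0.24547, g' = -0.7644 → β = 0.6511
  β = 0.6511: g = 0.00144, g' = -0.8193 → β = 0.6529
Converged at β = 0.6529.
Then V = β·F = 0.6529·48 = 31.3 mol/h and L = F − V = 16.7 mol/h.

V = 31.3 mol/h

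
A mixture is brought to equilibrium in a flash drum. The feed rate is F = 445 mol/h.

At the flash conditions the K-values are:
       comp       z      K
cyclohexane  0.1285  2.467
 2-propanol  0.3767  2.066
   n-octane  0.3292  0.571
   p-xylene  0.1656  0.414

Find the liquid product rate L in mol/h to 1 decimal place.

Rachford–Rice: g(V/F) = Σ zᵢ(Kᵢ−1)/(1+V/F(Kᵢ−1)) = 0.
g(0) = ΣzᵢKᵢ − 1 = 0.3518 and g(1) = 1 − Σzᵢ/Kᵢ = -0.2110, so a root lies in (0, 1).
Iterate (Newton) starting at V/F = 0.47:
  V/F = 0.4700: g = 0.06828, g' = -0.4902 → V/F = 0.6093
  V/F = 0.6093: g = 0.00085, g' = -0.4830 → V/F = 0.6110
Converged at V/F = 0.6110.
Then V = V/F·F = 0.6110·445 = 271.9 mol/h and L = F − V = 173.1 mol/h.

L = 173.1 mol/h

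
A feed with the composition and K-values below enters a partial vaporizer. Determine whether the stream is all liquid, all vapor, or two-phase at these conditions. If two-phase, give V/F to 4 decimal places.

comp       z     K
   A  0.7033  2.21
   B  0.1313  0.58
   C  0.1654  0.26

ΣzᵢKᵢ = 1.6735; Σzᵢ/Kᵢ = 1.1808.
Both exceed 1, so a two-phase solution exists.
Let ψ = V/F and solve Σ zᵢ(Kᵢ−1)/(1+ψ(Kᵢ−1)) = 0.
Newton iteration, ψ⁰ = 0.5:
  ψ = 0.5000: g = 0.26613, g' = -0.6650 → ψ = 0.9002
  ψ = 0.9002: g = -0.04794, g' = -1.1083 → ψ = 0.8569
  ψ = 0.8569: g = -0.00289, g' = -0.9813 → ψ = 0.8540
Converged at ψ = 0.8540.

two-phase, V/F = 0.8540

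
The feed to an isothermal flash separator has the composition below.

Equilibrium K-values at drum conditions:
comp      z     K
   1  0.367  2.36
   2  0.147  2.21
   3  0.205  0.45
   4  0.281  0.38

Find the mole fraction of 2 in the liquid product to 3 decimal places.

Iterate (Newton) starting at β = 0.66:
  β = 0.660: g = -0.1100, g' = -0.717 → β = 0.507
  β = 0.507: g = -0.0046, g' = -0.669 → β = 0.500
Converged at β = 0.500.
Compositions from xᵢ = zᵢ/(1+β(Kᵢ−1)), yᵢ = Kᵢxᵢ:
  1: x = 0.218, y = 0.516
  2: x = 0.092, y = 0.202
  3: x = 0.283, y = 0.127
  4: x = 0.407, y = 0.155

x_2 = 0.092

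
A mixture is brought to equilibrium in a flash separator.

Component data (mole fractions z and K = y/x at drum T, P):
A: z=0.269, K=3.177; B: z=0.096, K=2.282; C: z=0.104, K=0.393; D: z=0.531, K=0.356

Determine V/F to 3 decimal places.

Material balance + equilibrium reduce to Σ zᵢ(Kᵢ−1)/(1+V/F(Kᵢ−1)) = 0.
Check two-phase: ΣzᵢKᵢ = 1.304 > 1 and Σzᵢ/Kᵢ = 1.883 > 1, so g(0) = 0.304 > 0 and g(1) = -0.883 < 0.
Newton iteration, V/F⁰ = 0.33:
  V/F = 0.330: g = -0.0859, g' = -0.925 → V/F = 0.237
  V/F = 0.237: g = 0.0033, g' = -1.006 → V/F = 0.240
Converged at V/F = 0.240.

V/F = 0.240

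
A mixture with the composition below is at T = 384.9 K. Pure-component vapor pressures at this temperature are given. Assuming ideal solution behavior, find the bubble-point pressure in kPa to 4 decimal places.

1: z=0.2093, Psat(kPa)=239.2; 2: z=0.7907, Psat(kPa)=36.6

Pbub = 79.0042 kPa

At the bubble point ψ → 0, so ΣzᵢKᵢ = 1 with Kᵢ = Pᵢˢᵃᵗ/P ⇒ P = ΣzᵢPᵢˢᵃᵗ.
P = 0.2093·239.2 + 0.7907·36.6 = 79.0042 kPa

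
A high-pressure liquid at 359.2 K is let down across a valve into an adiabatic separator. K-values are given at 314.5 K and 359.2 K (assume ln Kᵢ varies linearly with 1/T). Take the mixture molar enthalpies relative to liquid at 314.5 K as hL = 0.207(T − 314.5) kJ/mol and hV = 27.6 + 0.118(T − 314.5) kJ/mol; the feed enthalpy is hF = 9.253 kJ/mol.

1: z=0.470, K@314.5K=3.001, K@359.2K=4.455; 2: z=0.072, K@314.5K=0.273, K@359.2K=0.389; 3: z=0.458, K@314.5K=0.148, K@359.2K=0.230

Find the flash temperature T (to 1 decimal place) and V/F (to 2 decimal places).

Adiabatic flash: solve Rachford–Rice at each trial T, then check hF = ψ·hV(T) + (1−ψ)·hL(T).
  T = 314.5 K: K = (3.001, 0.273, 0.148), RR gives ψ = 0.298, H_out = 8.212 kJ/mol
  T = 359.2 K: K = (4.455, 0.389, 0.230), RR gives ψ = 0.473, H_out = 20.424 kJ/mol
  T = 336.9 K: K = (3.706, 0.330, 0.187), RR gives ψ = 0.396, H_out = 14.768 kJ/mol
  T = 325.7 K: K = (3.347, 0.301, 0.167), RR gives ψ = 0.350, H_out = 11.641 kJ/mol
  T = 320.1 K: K = (3.172, 0.287, 0.157), RR gives ψ = 0.325, H_out = 9.972 kJ/mol
  T = 317.3 K: K = (3.086, 0.280, 0.153), RR gives ψ = 0.312, H_out = 9.105 kJ/mol
  T = 318.7 K: K = (3.129, 0.283, 0.155), RR gives ψ = 0.319, H_out = 9.541 kJ/mol
Linear interpolation between T = 317.3 (H_out = 9.105) and T = 318.7 (H_out = 9.541) on hF = 9.253 gives T ≈ 317.8 K, at which ψ = 0.31.

T = 317.8 K, V/F = 0.31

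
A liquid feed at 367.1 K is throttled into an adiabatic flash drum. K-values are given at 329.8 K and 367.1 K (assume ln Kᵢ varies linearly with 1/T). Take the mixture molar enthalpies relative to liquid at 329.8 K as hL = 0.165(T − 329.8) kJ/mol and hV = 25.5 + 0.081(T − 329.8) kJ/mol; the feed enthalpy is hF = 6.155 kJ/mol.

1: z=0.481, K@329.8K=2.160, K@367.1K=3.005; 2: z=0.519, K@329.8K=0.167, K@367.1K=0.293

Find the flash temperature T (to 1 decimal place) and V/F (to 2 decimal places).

Adiabatic flash: solve Rachford–Rice at each trial T, then check hF = ψ·hV(T) + (1−ψ)·hL(T).
  T = 329.8 K: K = (2.160, 0.167), RR gives ψ = 0.130, H_out = 3.315 kJ/mol
  T = 367.1 K: K = (3.005, 0.293), RR gives ψ = 0.421, H_out = 15.582 kJ/mol
  T = 348.5 K: K = (2.571, 0.225), RR gives ψ = 0.290, H_out = 10.029 kJ/mol
  T = 339.1 K: K = (2.361, 0.194), RR gives ψ = 0.216, H_out = 6.869 kJ/mol
  T = 334.5 K: K = (2.261, 0.181), RR gives ψ = 0.175, H_out = 5.177 kJ/mol
  T = 336.8 K: K = (2.311, 0.187), RR gives ψ = 0.196, H_out = 6.037 kJ/mol
Linear interpolation between T = 336.8 (H_out = 6.037) and T = 339.1 (H_out = 6.869) on hF = 6.155 gives T ≈ 337.1 K, at which ψ = 0.20.

T = 337.1 K, V/F = 0.20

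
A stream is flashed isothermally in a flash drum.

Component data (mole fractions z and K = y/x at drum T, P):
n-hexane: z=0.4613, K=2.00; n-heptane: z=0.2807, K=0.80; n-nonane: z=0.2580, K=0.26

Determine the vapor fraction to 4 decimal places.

ψ = 0.3949

Newton–Raphson from ψ = 0.54:
  ψ = 0.5400: g = -0.08138, g' = -0.6005 → ψ = 0.4045
  ψ = 0.4045: g = -0.00511, g' = -0.5349 → ψ = 0.3949
Converged at ψ = 0.3949.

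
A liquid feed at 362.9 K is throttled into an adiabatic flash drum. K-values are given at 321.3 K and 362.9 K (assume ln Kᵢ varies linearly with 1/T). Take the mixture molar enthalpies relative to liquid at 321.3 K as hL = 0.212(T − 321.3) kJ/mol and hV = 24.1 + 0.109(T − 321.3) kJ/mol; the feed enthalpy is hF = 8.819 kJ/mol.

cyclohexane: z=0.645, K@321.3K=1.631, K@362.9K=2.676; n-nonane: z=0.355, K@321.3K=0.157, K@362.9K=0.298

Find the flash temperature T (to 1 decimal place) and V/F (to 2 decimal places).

T = 327.5 K, V/F = 0.32

Adiabatic flash: solve Rachford–Rice at each trial T, then check hF = ψ·hV(T) + (1−ψ)·hL(T).
  T = 321.3 K: K = (1.631, 0.157), RR gives ψ = 0.203, H_out = 4.881 kJ/mol
  T = 362.9 K: K = (2.676, 0.298), RR gives ψ = 0.707, H_out = 22.828 kJ/mol
  T = 342.1 K: K = (2.121, 0.221), RR gives ψ = 0.511, H_out = 15.625 kJ/mol
  T = 331.7 K: K = (1.868, 0.187), RR gives ψ = 0.384, H_out = 11.053 kJ/mol
  T = 326.5 K: K = (1.747, 0.172), RR gives ψ = 0.303, H_out = 8.254 kJ/mol
  T = 329.1 K: K = (1.807, 0.179), RR gives ψ = 0.346, H_out = 9.711 kJ/mol
  T = 327.8 K: K = (1.777, 0.175), RR gives ψ = 0.325, H_out = 8.998 kJ/mol
Linear interpolation between T = 326.5 (H_out = 8.254) and T = 327.8 (H_out = 8.998) on hF = 8.819 gives T ≈ 327.5 K, at which ψ = 0.32.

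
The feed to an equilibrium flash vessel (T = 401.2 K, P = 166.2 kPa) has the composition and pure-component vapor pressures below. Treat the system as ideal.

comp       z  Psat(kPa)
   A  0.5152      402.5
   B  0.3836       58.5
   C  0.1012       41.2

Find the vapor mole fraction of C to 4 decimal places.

Raoult's law: Kᵢ = Pᵢˢᵃᵗ/P = Pᵢˢᵃᵗ/166.2.
  K_A = 402.5/166.2 = 2.421781, K_B = 58.5/166.2 = 0.351986, K_C = 41.2/166.2 = 0.247894
Material balance + equilibrium reduce to Σ zᵢ(Kᵢ−1)/(1+ψ(Kᵢ−1)) = 0.
g(0) = ΣzᵢKᵢ − 1 = 0.4078 and g(1) = 1 − Σzᵢ/Kᵢ = -0.7108, so a root lies in (0, 1).
Iterate (Newton) starting at ψ = 0.5:
  ψ = 0.5000: g = -0.06157, g' = -0.8553 → ψ = 0.4280
  ψ = 0.4280: g = -0.00085, g' = -0.8355 → ψ = 0.4270
Converged at ψ = 0.4270.
Compositions from xᵢ = zᵢ/(1+ψ(Kᵢ−1)), yᵢ = Kᵢxᵢ:
  A: x = 0.3206, y = 0.7764
  B: x = 0.5303, y = 0.1867
  C: x = 0.1491, y = 0.0370

y_C = 0.0370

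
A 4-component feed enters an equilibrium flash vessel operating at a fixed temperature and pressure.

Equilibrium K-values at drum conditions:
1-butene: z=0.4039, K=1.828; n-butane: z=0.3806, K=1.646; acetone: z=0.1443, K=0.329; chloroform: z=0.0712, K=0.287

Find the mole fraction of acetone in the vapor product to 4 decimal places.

Let ψ = V/F and solve Σ zᵢ(Kᵢ−1)/(1+ψ(Kᵢ−1)) = 0.
g(0) = ΣzᵢKᵢ − 1 = 0.4327 and g(1) = 1 − Σzᵢ/Kᵢ = -0.1389, so a root lies in (0, 1).
Newton–Raphson from ψ = 0.5:
  ψ = 0.5000: g = 0.19775, g' = -0.4638 → ψ = 0.9264
  ψ = 0.9264: g = -0.06235, g' = -0.9187 → ψ = 0.8585
  ψ = 0.8585: g = -0.00565, g' = -0.7624 → ψ = 0.8511
  ψ = 0.8511: g = -0.00005, g' = -0.7488 → ψ = 0.8510
Converged at ψ = 0.8510.
Compositions from xᵢ = zᵢ/(1+ψ(Kᵢ−1)), yᵢ = Kᵢxᵢ:
  1-butene: x = 0.2369, y = 0.4331
  n-butane: x = 0.2456, y = 0.4042
  acetone: x = 0.3364, y = 0.1107
  chloroform: x = 0.1811, y = 0.0520

y_acetone = 0.1107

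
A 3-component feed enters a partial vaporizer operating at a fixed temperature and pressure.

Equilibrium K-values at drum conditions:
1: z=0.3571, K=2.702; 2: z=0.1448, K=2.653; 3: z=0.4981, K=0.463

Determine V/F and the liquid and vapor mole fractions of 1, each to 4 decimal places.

Rachford–Rice: g(V/F) = Σ zᵢ(Kᵢ−1)/(1+V/F(Kᵢ−1)) = 0.
Check two-phase: ΣzᵢKᵢ = 1.5797 > 1 and Σzᵢ/Kᵢ = 1.2626 > 1, so g(0) = 0.5797 > 0 and g(1) = -0.2626 < 0.
Newton iteration, V/F⁰ = 0.5:
  V/F = 0.5000: g = 0.09374, g' = -0.6890 → V/F = 0.6361
  V/F = 0.6361: g = 0.00228, g' = -0.6638 → V/F = 0.6395
Converged at V/F = 0.6395.
Compositions from xᵢ = zᵢ/(1+V/F(Kᵢ−1)), yᵢ = Kᵢxᵢ:
  1: x = 0.1710, y = 0.4620
  2: x = 0.0704, y = 0.1867
  3: x = 0.7586, y = 0.3512

V/F = 0.6395, x_1 = 0.1710, y_1 = 0.4620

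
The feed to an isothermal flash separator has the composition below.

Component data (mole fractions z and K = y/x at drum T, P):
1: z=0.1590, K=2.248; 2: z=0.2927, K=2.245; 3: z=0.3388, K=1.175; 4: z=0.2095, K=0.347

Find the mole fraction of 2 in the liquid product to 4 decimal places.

x_2 = 0.1399

Iterate (Newton) starting at V/F = 0.61:
  V/F = 0.6100: g = 0.14598, g' = -0.4816 → V/F = 0.9131
  V/F = 0.9131: g = -0.02442, g' = -0.7092 → V/F = 0.8787
  V/F = 0.8787: g = -0.00089, g' = -0.6593 → V/F = 0.8773
Converged at V/F = 0.8773.
Compositions from xᵢ = zᵢ/(1+V/F(Kᵢ−1)), yᵢ = Kᵢxᵢ:
  1: x = 0.0759, y = 0.1706
  2: x = 0.1399, y = 0.3141
  3: x = 0.2937, y = 0.3451
  4: x = 0.4905, y = 0.1702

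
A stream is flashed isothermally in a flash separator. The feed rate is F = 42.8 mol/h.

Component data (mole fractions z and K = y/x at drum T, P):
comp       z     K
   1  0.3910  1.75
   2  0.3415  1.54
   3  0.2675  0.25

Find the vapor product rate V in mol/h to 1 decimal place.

Let β = V/F and solve Σ zᵢ(Kᵢ−1)/(1+β(Kᵢ−1)) = 0.
Feasibility: ΣzᵢKᵢ = 1.2770, Σzᵢ/Kᵢ = 1.5152 — both > 1, two phases present.
Iterate (Newton) starting at β = 0.5:
  β = 0.5000: g = 0.03748, g' = -0.5633 → β = 0.5665
  β = 0.5665: g = -0.00184, g' = -0.6217 → β = 0.5636
Converged at β = 0.5636.
Then V = β·F = 0.5636·42.8 = 24.1 mol/h and L = F − V = 18.7 mol/h.

V = 24.1 mol/h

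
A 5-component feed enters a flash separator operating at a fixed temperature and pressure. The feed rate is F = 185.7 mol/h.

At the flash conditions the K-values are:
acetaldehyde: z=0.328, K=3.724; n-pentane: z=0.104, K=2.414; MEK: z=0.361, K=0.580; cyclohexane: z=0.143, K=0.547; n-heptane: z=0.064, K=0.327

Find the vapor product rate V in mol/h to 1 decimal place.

Rachford–Rice: g(ψ) = Σ zᵢ(Kᵢ−1)/(1+ψ(Kᵢ−1)) = 0.
Check two-phase: ΣzᵢKᵢ = 1.781 > 1 and Σzᵢ/Kᵢ = 1.211 > 1, so g(0) = 0.781 > 0 and g(1) = -0.211 < 0.
Newton iteration, ψ⁰ = 0.5:
  ψ = 0.500: g = 0.1238, g' = -0.725 → ψ = 0.671
  ψ = 0.671: g = 0.0088, g' = -0.640 → ψ = 0.685
Converged at ψ = 0.685.
Then V = ψ·F = 0.6846·185.7 = 127.1 mol/h and L = F − V = 58.6 mol/h.

V = 127.1 mol/h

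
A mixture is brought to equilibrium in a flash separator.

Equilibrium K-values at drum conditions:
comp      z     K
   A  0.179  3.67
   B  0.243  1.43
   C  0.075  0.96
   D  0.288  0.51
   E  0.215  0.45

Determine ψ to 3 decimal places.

Rachford–Rice: g(ψ) = Σ zᵢ(Kᵢ−1)/(1+ψ(Kᵢ−1)) = 0.
g(0) = ΣzᵢKᵢ − 1 = 0.320 and g(1) = 1 − Σzᵢ/Kᵢ = -0.339, so a root lies in (0, 1).
Newton iteration, ψ⁰ = 0.5:
  ψ = 0.500: g = -0.0624, g' = -0.510 → ψ = 0.378
  ψ = 0.378: g = 0.0025, g' = -0.558 → ψ = 0.382
Converged at ψ = 0.382.

ψ = 0.382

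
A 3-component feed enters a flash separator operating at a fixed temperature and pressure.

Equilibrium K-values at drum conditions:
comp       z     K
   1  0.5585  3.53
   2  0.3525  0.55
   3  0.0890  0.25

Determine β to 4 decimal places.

β = 0.8580

Let β = V/F and solve Σ zᵢ(Kᵢ−1)/(1+β(Kᵢ−1)) = 0.
Feasibility: ΣzᵢKᵢ = 2.1876, Σzᵢ/Kᵢ = 1.1551 — both > 1, two phases present.
Iterate (Newton) starting at β = 0.52:
  β = 0.5200: g = 0.29370, g' = -0.9229 → β = 0.8382
  β = 0.8382: g = 0.01832, g' = -0.9142 → β = 0.8583
  β = 0.8583: g = -0.00024, g' = -0.9393 → β = 0.8580
Converged at β = 0.8580.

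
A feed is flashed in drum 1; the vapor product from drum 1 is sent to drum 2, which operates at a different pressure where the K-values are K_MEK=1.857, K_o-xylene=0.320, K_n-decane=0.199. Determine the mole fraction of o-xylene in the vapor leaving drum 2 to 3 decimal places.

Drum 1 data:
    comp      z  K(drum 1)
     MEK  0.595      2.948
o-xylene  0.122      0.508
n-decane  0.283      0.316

y_o-xylene (drum 2) = 0.054

Drum 1:
Let ψ₁ = V/F and solve Σ zᵢ(Kᵢ−1)/(1+ψ₁(Kᵢ−1)) = 0.
Check two-phase: ΣzᵢKᵢ = 1.905 > 1 and Σzᵢ/Kᵢ = 1.338 > 1, so g(0) = 0.905 > 0 and g(1) = -0.338 < 0.
Newton iteration, ψ₁⁰ = 0.38:
  ψ₁ = 0.380: g = 0.3307, g' = -1.032 → ψ₁ = 0.700
  ψ₁ = 0.700: g = 0.0270, g' = -0.961 → ψ₁ = 0.729
  ψ₁ = 0.729: g = -0.0003, g' = -0.984 → ψ₁ = 0.728
Converged at ψ₁ = 0.728.
Drum-1 compositions:
  MEK: x = 0.246, y = 0.725
  o-xylene: x = 0.190, y = 0.097
  n-decane: x = 0.564, y = 0.178
Drum-2 feed = drum-1 vapor: z₂ = (0.7252, 0.0966, 0.1782).
Drum 2:
Rachford–Rice: g(ψ₂) = Σ zᵢ(Kᵢ−1)/(1+ψ₂(Kᵢ−1)) = 0.
Check two-phase: ΣzᵢKᵢ = 1.413 > 1 and Σzᵢ/Kᵢ = 1.588 > 1, so g(0) = 0.413 > 0 and g(1) = -0.588 < 0.
Newton iteration, ψ₂⁰ = 0.5:
  ψ₂ = 0.500: g = 0.0975, g' = -0.682 → ψ₂ = 0.643
  ψ₂ = 0.643: g = -0.0103, g' = -0.849 → ψ₂ = 0.631
Converged at ψ₂ = 0.631.
  MEK: x = 0.471, y = 0.874
  o-xylene: x = 0.169, y = 0.054
  n-decane: x = 0.360, y = 0.072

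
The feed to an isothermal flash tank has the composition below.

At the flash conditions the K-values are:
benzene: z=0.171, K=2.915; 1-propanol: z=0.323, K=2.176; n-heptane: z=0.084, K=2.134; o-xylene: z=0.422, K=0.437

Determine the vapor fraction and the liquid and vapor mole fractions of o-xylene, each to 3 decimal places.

ψ = 0.714, x_o-xylene = 0.706, y_o-xylene = 0.308

Let ψ = V/F and solve Σ zᵢ(Kᵢ−1)/(1+ψ(Kᵢ−1)) = 0.
Feasibility: ΣzᵢKᵢ = 1.565, Σzᵢ/Kᵢ = 1.212 — both > 1, two phases present.
Newton iteration, ψ⁰ = 0.5:
  ψ = 0.500: g = 0.1366, g' = -0.644 → ψ = 0.712
  ψ = 0.712: g = 0.0014, g' = -0.650 → ψ = 0.714
Converged at ψ = 0.714.
Compositions from xᵢ = zᵢ/(1+ψ(Kᵢ−1)), yᵢ = Kᵢxᵢ:
  benzene: x = 0.072, y = 0.211
  1-propanol: x = 0.176, y = 0.382
  n-heptane: x = 0.046, y = 0.099
  o-xylene: x = 0.706, y = 0.308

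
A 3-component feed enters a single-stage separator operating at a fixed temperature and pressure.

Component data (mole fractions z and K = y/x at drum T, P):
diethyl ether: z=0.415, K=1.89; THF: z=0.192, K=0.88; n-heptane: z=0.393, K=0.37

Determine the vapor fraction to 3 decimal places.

Rachford–Rice: g(ψ) = Σ zᵢ(Kᵢ−1)/(1+ψ(Kᵢ−1)) = 0.
g(0) = ΣzᵢKᵢ − 1 = 0.099 and g(1) = 1 − Σzᵢ/Kᵢ = -0.500, so a root lies in (0, 1).
Newton iteration, ψ⁰ = 0.5:
  ψ = 0.500: g = -0.1304, g' = -0.493 → ψ = 0.236
  ψ = 0.236: g = -0.0091, g' = -0.443 → ψ = 0.215
Converged at ψ = 0.215.

ψ = 0.215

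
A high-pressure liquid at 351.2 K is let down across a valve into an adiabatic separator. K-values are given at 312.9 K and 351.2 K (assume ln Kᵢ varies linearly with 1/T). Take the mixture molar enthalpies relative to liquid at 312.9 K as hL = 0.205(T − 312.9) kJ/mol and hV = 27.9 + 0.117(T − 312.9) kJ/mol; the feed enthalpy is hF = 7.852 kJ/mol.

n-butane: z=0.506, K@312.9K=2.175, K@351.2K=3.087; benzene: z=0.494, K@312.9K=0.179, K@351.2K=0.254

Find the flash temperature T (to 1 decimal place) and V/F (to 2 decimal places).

Adiabatic flash: solve Rachford–Rice at each trial T, then check hF = ψ·hV(T) + (1−ψ)·hL(T).
  T = 312.9 K: K = (2.175, 0.179), RR gives ψ = 0.196, H_out = 5.465 kJ/mol
  T = 351.2 K: K = (3.087, 0.254), RR gives ψ = 0.442, H_out = 18.683 kJ/mol
  T = 332.0 K: K = (2.616, 0.215), RR gives ψ = 0.339, H_out = 12.809 kJ/mol
  T = 322.4 K: K = (2.391, 0.197), RR gives ψ = 0.275, H_out = 9.384 kJ/mol
  T = 317.6 K: K = (2.281, 0.188), RR gives ψ = 0.237, H_out = 7.484 kJ/mol
  T = 320.0 K: K = (2.336, 0.192), RR gives ψ = 0.257, H_out = 8.452 kJ/mol
Linear interpolation between T = 317.6 (H_out = 7.484) and T = 320.0 (H_out = 8.452) on hF = 7.852 gives T ≈ 318.5 K, at which ψ = 0.24.

T = 318.5 K, V/F = 0.24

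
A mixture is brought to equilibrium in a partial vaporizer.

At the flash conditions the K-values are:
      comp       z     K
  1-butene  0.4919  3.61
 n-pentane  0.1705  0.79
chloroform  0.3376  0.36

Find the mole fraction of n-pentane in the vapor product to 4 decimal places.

y_n-pentane = 0.1588

Rachford–Rice: g(β) = Σ zᵢ(Kᵢ−1)/(1+β(Kᵢ−1)) = 0.
Check two-phase: ΣzᵢKᵢ = 2.0320 > 1 and Σzᵢ/Kᵢ = 1.2899 > 1, so g(0) = 1.0320 > 0 and g(1) = -0.2899 < 0.
Iterate (Newton) starting at β = 0.5:
  β = 0.5000: g = 0.19924, g' = -0.9391 → β = 0.7122
  β = 0.7122: g = 0.00998, g' = -0.8873 → β = 0.7234
Converged at β = 0.7234.
Compositions from xᵢ = zᵢ/(1+β(Kᵢ−1)), yᵢ = Kᵢxᵢ:
  1-butene: x = 0.1703, y = 0.6149
  n-pentane: x = 0.2010, y = 0.1588
  chloroform: x = 0.6286, y = 0.2263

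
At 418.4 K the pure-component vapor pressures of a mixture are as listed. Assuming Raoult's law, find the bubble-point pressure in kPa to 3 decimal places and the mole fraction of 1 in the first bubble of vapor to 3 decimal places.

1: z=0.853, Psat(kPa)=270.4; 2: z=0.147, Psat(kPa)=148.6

At the bubble point ψ → 0, so ΣzᵢKᵢ = 1 with Kᵢ = Pᵢˢᵃᵗ/P ⇒ P = ΣzᵢPᵢˢᵃᵗ.
P = 0.853·270.4 + 0.147·148.6 = 252.495 kPa
yᵢ = zᵢPᵢˢᵃᵗ/P ⇒ y_1 = 0.853·270.4/252.495 = 0.913

Pbub = 252.495 kPa, y_1 = 0.913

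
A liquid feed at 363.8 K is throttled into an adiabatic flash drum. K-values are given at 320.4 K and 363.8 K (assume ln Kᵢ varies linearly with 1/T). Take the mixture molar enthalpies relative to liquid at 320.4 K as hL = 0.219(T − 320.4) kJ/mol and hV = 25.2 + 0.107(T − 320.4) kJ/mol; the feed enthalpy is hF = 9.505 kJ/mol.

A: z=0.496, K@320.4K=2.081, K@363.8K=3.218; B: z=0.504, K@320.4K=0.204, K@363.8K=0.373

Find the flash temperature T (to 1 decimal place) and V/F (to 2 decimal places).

Adiabatic flash: solve Rachford–Rice at each trial T, then check hF = ψ·hV(T) + (1−ψ)·hL(T).
  T = 320.4 K: K = (2.081, 0.204), RR gives ψ = 0.157, H_out = 3.953 kJ/mol
  T = 363.8 K: K = (3.218, 0.373), RR gives ψ = 0.564, H_out = 20.973 kJ/mol
  T = 342.1 K: K = (2.624, 0.281), RR gives ψ = 0.380, H_out = 13.397 kJ/mol
  T = 331.2 K: K = (2.344, 0.241), RR gives ψ = 0.278, H_out = 9.040 kJ/mol
  T = 336.6 K: K = (2.481, 0.260), RR gives ψ = 0.330, H_out = 11.270 kJ/mol
  T = 333.9 K: K = (2.412, 0.250), RR gives ψ = 0.305, H_out = 10.175 kJ/mol
  T = 332.5 K: K = (2.377, 0.245), RR gives ψ = 0.291, H_out = 9.592 kJ/mol
Linear interpolation between T = 331.2 (H_out = 9.040) and T = 332.5 (H_out = 9.592) on hF = 9.505 gives T ≈ 332.3 K, at which ψ = 0.29.

T = 332.3 K, V/F = 0.29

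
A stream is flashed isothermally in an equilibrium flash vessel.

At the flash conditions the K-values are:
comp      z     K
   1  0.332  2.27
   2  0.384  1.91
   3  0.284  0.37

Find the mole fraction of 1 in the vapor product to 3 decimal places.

Let β = V/F and solve Σ zᵢ(Kᵢ−1)/(1+β(Kᵢ−1)) = 0.
Check two-phase: ΣzᵢKᵢ = 1.592 > 1 and Σzᵢ/Kᵢ = 1.115 > 1, so g(0) = 0.592 > 0 and g(1) = -0.115 < 0.
Newton iteration, β⁰ = 0.34:
  β = 0.340: g = 0.3337, g' = -0.629 → β = 0.870
  β = 0.870: g = -0.0008, g' = -0.772 → β = 0.869
Converged at β = 0.869.
Compositions from xᵢ = zᵢ/(1+β(Kᵢ−1)), yᵢ = Kᵢxᵢ:
  1: x = 0.158, y = 0.358
  2: x = 0.214, y = 0.410
  3: x = 0.628, y = 0.232

y_1 = 0.358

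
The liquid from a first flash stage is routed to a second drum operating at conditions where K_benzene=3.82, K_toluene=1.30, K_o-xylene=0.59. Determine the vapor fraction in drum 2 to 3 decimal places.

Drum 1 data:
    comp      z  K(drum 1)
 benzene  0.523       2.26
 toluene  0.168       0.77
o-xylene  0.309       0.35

Drum 1:
Iterate (Newton) starting at ψ₁ = 0.5:
  ψ₁ = 0.500: g = 0.0631, g' = -0.610 → ψ₁ = 0.603
  ψ₁ = 0.603: g = -0.0009, g' = -0.633 → ψ₁ = 0.602
Converged at ψ₁ = 0.602.
Drum-1 compositions:
  benzene: x = 0.297, y = 0.672
  toluene: x = 0.195, y = 0.150
  o-xylene: x = 0.508, y = 0.178
Drum-2 feed = drum-1 liquid: z₂ = (0.2974, 0.1950, 0.5076).
Drum 2:
Material balance + equilibrium reduce to Σ zᵢ(Kᵢ−1)/(1+ψ₂(Kᵢ−1)) = 0.
Check two-phase: ΣzᵢKᵢ = 1.689 > 1 and Σzᵢ/Kᵢ = 1.088 > 1, so g(0) = 0.689 > 0 and g(1) = -0.088 < 0.
Iterate (Newton) starting at ψ₂ = 0.39:
  ψ₂ = 0.390: g = 0.2041, g' = -0.671 → ψ₂ = 0.694
  ψ₂ = 0.694: g = 0.0412, g' = -0.449 → ψ₂ = 0.786
  ψ₂ = 0.786: g = 0.0012, g' = -0.426 → ψ₂ = 0.788
Converged at ψ₂ = 0.788.
  benzene: x = 0.092, y = 0.352
  toluene: x = 0.158, y = 0.205
  o-xylene: x = 0.750, y = 0.443

V/F (drum 2) = 0.788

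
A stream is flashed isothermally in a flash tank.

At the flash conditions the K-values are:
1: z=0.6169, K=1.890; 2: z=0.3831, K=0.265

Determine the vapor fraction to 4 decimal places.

ψ = 0.4089

Rachford–Rice: g(ψ) = Σ zᵢ(Kᵢ−1)/(1+ψ(Kᵢ−1)) = 0.
Check two-phase: ΣzᵢKᵢ = 1.2675 > 1 and Σzᵢ/Kᵢ = 1.7721 > 1, so g(0) = 0.2675 > 0 and g(1) = -0.7721 < 0.
Binary case is linear: z₁(K₁−1)(1+ψ(K₂−1)) + z₂(K₂−1)(1+ψ(K₁−1)) = 0
⇒ ψ = [z₁(K₁−1)+z₂(K₂−1)] / [−(K₁−1)(K₂−1)] = 0.26746/0.65415 = 0.4089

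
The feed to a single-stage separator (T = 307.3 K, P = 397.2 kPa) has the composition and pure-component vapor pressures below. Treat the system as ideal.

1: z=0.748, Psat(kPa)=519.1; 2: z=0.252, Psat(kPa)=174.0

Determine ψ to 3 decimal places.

ψ = 0.510

Raoult's law: Kᵢ = Pᵢˢᵃᵗ/P = Pᵢˢᵃᵗ/397.2.
  K_1 = 519.1/397.2 = 1.30690, K_2 = 174.0/397.2 = 0.43807
Rachford–Rice: g(ψ) = Σ zᵢ(Kᵢ−1)/(1+ψ(Kᵢ−1)) = 0.
Check two-phase: ΣzᵢKᵢ = 1.088 > 1 and Σzᵢ/Kᵢ = 1.148 > 1, so g(0) = 0.088 > 0 and g(1) = -0.148 < 0.
Newton iteration, ψ⁰ = 0.5:
  ψ = 0.500: g = 0.0021, g' = -0.207 → ψ = 0.510
Converged at ψ = 0.510.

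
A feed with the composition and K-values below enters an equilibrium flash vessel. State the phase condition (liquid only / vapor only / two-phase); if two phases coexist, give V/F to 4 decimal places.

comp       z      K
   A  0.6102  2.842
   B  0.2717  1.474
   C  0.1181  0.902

vapor only

ΣzᵢKᵢ = 2.2412; Σzᵢ/Kᵢ = 0.5300.
Since Σzᵢ/Kᵢ < 1 the mixture is above its dew point — single vapor phase.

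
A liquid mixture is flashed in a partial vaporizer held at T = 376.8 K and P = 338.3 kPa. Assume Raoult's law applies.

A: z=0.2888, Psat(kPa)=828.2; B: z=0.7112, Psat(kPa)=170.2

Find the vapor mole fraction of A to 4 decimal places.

Raoult's law: Kᵢ = Pᵢˢᵃᵗ/P = Pᵢˢᵃᵗ/338.3.
  K_A = 828.2/338.3 = 2.448123, K_B = 170.2/338.3 = 0.503104
Binary case is linear: z₁(K₁−1)(1+ψ(K₂−1)) + z₂(K₂−1)(1+ψ(K₁−1)) = 0
⇒ ψ = [z₁(K₁−1)+z₂(K₂−1)] / [−(K₁−1)(K₂−1)] = 0.06483/0.71957 = 0.0901
Compositions from xᵢ = zᵢ/(1+ψ(Kᵢ−1)), yᵢ = Kᵢxᵢ:
  A: x = 0.2555, y = 0.6254
  B: x = 0.7445, y = 0.3746

y_A = 0.6254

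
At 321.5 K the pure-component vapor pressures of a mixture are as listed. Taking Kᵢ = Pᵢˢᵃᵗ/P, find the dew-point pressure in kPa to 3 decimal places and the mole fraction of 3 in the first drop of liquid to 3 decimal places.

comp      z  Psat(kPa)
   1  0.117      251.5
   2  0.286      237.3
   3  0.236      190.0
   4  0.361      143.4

At the dew point ψ → 1, so Σzᵢ/Kᵢ = 1 with Kᵢ = Pᵢˢᵃᵗ/P ⇒ 1/P = Σzᵢ/Pᵢˢᵃᵗ.
1/P = 0.117/251.5 + 0.286/237.3 + 0.236/190.0 + 0.361/143.4 = 0.005430 ⇒ P = 184.163 kPa
xᵢ = zᵢP/Pᵢˢᵃᵗ ⇒ x_3 = 0.236·184.163/190.0 = 0.229

Pdew = 184.163 kPa, x_3 = 0.229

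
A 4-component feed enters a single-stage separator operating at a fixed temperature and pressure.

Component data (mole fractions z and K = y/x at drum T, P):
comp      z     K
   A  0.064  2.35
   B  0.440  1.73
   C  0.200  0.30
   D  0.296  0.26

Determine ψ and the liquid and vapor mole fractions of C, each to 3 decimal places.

Material balance + equilibrium reduce to Σ zᵢ(Kᵢ−1)/(1+ψ(Kᵢ−1)) = 0.
Check two-phase: ΣzᵢKᵢ = 1.049 > 1 and Σzᵢ/Kᵢ = 2.087 > 1, so g(0) = 0.049 > 0 and g(1) = -1.087 < 0.
Newton–Raphson from ψ = 0.5:
  ψ = 0.500: g = -0.2762, g' = -0.808 → ψ = 0.158
  ψ = 0.158: g = -0.0463, g' = -0.599 → ψ = 0.081
Converged at ψ = 0.081.
Compositions from xᵢ = zᵢ/(1+ψ(Kᵢ−1)), yᵢ = Kᵢxᵢ:
  A: x = 0.058, y = 0.136
  B: x = 0.416, y = 0.719
  C: x = 0.212, y = 0.064
  D: x = 0.315, y = 0.082

ψ = 0.081, x_C = 0.212, y_C = 0.064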